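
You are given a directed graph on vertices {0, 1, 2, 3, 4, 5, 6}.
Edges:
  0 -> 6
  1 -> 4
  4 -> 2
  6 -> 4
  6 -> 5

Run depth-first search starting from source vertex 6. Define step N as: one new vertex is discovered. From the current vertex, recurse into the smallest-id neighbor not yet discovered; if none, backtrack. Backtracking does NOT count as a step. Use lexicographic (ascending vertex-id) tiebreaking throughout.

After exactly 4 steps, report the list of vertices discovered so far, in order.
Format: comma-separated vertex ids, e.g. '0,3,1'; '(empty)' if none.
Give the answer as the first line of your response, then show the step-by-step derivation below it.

6,4,2,5

step 1: discover 6; path=6; order=6
step 2: discover 4; path=6>4; order=6,4
step 3: discover 2; path=6>4>2; order=6,4,2
step 4: discover 5; path=6>5; order=6,4,2,5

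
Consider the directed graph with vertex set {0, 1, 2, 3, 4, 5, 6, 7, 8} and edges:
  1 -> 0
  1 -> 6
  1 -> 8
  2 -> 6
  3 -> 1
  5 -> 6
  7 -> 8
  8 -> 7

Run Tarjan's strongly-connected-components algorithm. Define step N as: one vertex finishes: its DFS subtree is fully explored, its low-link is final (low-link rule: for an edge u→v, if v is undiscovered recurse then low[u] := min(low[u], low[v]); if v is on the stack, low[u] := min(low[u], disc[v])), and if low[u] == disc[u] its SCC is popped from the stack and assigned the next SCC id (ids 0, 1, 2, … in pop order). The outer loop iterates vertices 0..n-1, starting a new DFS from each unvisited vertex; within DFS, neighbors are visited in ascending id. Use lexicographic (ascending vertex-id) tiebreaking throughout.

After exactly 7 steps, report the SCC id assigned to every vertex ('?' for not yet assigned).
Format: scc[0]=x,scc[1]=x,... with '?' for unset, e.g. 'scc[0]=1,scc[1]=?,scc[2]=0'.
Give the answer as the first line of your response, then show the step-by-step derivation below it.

scc[0]=0,scc[1]=3,scc[2]=4,scc[3]=5,scc[4]=?,scc[5]=?,scc[6]=1,scc[7]=2,scc[8]=2

step 1: low=(low[0]=0,low[1]=?,low[2]=?,low[3]=?,low[4]=?,low[5]=?,low[6]=?,low[7]=?,low[8]=?); scc=(scc[0]=0,scc[1]=?,scc[2]=?,scc[3]=?,scc[4]=?,scc[5]=?,scc[6]=?,scc[7]=?,scc[8]=?)
step 2: low=(low[0]=0,low[1]=1,low[2]=?,low[3]=?,low[4]=?,low[5]=?,low[6]=2,low[7]=?,low[8]=?); scc=(scc[0]=0,scc[1]=?,scc[2]=?,scc[3]=?,scc[4]=?,scc[5]=?,scc[6]=1,scc[7]=?,scc[8]=?)
step 3: low=(low[0]=0,low[1]=1,low[2]=?,low[3]=?,low[4]=?,low[5]=?,low[6]=2,low[7]=3,low[8]=3); scc=(scc[0]=0,scc[1]=?,scc[2]=?,scc[3]=?,scc[4]=?,scc[5]=?,scc[6]=1,scc[7]=?,scc[8]=?)
step 4: low=(low[0]=0,low[1]=1,low[2]=?,low[3]=?,low[4]=?,low[5]=?,low[6]=2,low[7]=3,low[8]=3); scc=(scc[0]=0,scc[1]=?,scc[2]=?,scc[3]=?,scc[4]=?,scc[5]=?,scc[6]=1,scc[7]=2,scc[8]=2)
step 5: low=(low[0]=0,low[1]=1,low[2]=?,low[3]=?,low[4]=?,low[5]=?,low[6]=2,low[7]=3,low[8]=3); scc=(scc[0]=0,scc[1]=3,scc[2]=?,scc[3]=?,scc[4]=?,scc[5]=?,scc[6]=1,scc[7]=2,scc[8]=2)
step 6: low=(low[0]=0,low[1]=1,low[2]=5,low[3]=?,low[4]=?,low[5]=?,low[6]=2,low[7]=3,low[8]=3); scc=(scc[0]=0,scc[1]=3,scc[2]=4,scc[3]=?,scc[4]=?,scc[5]=?,scc[6]=1,scc[7]=2,scc[8]=2)
step 7: low=(low[0]=0,low[1]=1,low[2]=5,low[3]=6,low[4]=?,low[5]=?,low[6]=2,low[7]=3,low[8]=3); scc=(scc[0]=0,scc[1]=3,scc[2]=4,scc[3]=5,scc[4]=?,scc[5]=?,scc[6]=1,scc[7]=2,scc[8]=2)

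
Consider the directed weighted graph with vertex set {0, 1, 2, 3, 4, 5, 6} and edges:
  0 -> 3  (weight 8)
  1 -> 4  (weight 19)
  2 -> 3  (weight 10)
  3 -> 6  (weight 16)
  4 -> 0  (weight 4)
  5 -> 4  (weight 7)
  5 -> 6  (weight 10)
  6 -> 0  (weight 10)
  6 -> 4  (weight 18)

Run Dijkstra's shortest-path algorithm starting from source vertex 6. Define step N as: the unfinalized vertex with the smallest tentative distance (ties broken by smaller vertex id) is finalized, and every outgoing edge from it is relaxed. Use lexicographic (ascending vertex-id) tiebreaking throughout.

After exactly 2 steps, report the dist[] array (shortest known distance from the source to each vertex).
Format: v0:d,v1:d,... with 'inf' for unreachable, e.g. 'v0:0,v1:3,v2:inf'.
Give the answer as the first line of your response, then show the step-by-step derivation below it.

v0:10,v1:inf,v2:inf,v3:18,v4:18,v5:inf,v6:0

step 1: dist = v0:10,v1:inf,v2:inf,v3:inf,v4:18,v5:inf,v6:0
step 2: dist = v0:10,v1:inf,v2:inf,v3:18,v4:18,v5:inf,v6:0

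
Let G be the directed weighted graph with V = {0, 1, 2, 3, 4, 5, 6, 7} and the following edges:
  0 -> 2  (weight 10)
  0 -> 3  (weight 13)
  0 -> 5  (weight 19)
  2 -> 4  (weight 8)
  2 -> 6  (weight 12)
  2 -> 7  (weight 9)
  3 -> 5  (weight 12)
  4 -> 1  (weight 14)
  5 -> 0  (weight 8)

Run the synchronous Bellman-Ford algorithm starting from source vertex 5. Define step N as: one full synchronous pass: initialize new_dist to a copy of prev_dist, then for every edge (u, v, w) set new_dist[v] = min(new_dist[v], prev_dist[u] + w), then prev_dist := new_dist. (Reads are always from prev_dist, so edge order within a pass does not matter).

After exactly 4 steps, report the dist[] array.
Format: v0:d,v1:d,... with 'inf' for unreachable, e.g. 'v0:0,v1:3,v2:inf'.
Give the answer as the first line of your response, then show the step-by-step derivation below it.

v0:8,v1:40,v2:18,v3:21,v4:26,v5:0,v6:30,v7:27

step 1: dist = v0:8,v1:inf,v2:inf,v3:inf,v4:inf,v5:0,v6:inf,v7:inf
step 2: dist = v0:8,v1:inf,v2:18,v3:21,v4:inf,v5:0,v6:inf,v7:inf
step 3: dist = v0:8,v1:inf,v2:18,v3:21,v4:26,v5:0,v6:30,v7:27
step 4: dist = v0:8,v1:40,v2:18,v3:21,v4:26,v5:0,v6:30,v7:27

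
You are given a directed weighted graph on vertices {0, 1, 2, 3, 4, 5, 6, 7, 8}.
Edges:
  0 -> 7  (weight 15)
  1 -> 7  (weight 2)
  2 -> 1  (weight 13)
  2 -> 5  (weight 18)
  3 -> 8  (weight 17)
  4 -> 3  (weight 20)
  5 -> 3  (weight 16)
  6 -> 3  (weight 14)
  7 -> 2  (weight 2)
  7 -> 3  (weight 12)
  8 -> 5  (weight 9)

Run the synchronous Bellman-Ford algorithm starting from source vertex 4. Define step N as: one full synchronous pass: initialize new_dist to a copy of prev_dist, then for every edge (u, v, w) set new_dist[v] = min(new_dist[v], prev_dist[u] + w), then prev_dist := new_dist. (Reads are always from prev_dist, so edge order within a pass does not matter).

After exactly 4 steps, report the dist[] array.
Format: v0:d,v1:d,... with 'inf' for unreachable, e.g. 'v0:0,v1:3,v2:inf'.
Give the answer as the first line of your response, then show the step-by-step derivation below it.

v0:inf,v1:inf,v2:inf,v3:20,v4:0,v5:46,v6:inf,v7:inf,v8:37

step 1: dist = v0:inf,v1:inf,v2:inf,v3:20,v4:0,v5:inf,v6:inf,v7:inf,v8:inf
step 2: dist = v0:inf,v1:inf,v2:inf,v3:20,v4:0,v5:inf,v6:inf,v7:inf,v8:37
step 3: dist = v0:inf,v1:inf,v2:inf,v3:20,v4:0,v5:46,v6:inf,v7:inf,v8:37
step 4: dist = v0:inf,v1:inf,v2:inf,v3:20,v4:0,v5:46,v6:inf,v7:inf,v8:37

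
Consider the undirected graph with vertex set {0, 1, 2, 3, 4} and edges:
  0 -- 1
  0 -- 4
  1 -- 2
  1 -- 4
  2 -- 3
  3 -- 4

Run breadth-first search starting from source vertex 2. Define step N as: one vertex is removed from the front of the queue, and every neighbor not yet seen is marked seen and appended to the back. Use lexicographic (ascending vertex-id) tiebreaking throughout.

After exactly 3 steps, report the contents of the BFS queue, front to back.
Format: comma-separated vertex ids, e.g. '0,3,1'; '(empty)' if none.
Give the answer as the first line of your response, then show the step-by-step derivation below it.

0,4

step 1: dequeue 2; queue=[1,3]; order=2
step 2: dequeue 1; queue=[3,0,4]; order=2,1
step 3: dequeue 3; queue=[0,4]; order=2,1,3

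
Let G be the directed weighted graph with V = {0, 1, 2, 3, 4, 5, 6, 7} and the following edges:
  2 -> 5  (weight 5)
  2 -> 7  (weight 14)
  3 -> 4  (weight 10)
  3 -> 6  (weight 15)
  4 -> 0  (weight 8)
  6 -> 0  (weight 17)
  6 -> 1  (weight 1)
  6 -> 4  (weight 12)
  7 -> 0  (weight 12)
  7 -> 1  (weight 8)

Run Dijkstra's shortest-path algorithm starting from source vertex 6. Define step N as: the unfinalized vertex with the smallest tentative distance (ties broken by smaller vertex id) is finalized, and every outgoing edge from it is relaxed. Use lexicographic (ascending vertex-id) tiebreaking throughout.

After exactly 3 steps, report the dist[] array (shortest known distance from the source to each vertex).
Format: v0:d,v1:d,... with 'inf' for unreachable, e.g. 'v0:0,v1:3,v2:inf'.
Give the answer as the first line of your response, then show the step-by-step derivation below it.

v0:17,v1:1,v2:inf,v3:inf,v4:12,v5:inf,v6:0,v7:inf

step 1: dist = v0:17,v1:1,v2:inf,v3:inf,v4:12,v5:inf,v6:0,v7:inf
step 2: dist = v0:17,v1:1,v2:inf,v3:inf,v4:12,v5:inf,v6:0,v7:inf
step 3: dist = v0:17,v1:1,v2:inf,v3:inf,v4:12,v5:inf,v6:0,v7:inf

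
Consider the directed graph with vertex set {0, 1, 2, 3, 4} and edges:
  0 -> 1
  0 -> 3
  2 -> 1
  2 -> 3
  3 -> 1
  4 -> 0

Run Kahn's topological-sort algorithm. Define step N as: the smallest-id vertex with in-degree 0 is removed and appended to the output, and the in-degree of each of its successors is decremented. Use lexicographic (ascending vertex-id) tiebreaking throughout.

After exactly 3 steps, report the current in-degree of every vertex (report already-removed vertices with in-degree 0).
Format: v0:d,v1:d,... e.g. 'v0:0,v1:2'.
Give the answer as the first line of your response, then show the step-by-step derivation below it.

v0:0,v1:1,v2:0,v3:0,v4:0

step 1: output 2; order=[2]; indeg=(1,2,0,1,0)
step 2: output 4; order=[2,4]; indeg=(0,2,0,1,0)
step 3: output 0; order=[2,4,0]; indeg=(0,1,0,0,0)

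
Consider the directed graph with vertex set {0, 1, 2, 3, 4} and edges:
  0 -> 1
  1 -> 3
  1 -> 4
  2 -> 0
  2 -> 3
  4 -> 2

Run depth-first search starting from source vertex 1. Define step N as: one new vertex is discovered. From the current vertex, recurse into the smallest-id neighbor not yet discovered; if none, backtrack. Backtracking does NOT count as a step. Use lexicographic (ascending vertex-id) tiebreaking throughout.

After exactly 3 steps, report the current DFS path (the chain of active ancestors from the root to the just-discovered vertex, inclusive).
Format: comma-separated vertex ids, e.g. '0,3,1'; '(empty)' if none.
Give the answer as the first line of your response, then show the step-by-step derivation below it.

1,4

step 1: discover 1; path=1; order=1
step 2: discover 3; path=1>3; order=1,3
step 3: discover 4; path=1>4; order=1,3,4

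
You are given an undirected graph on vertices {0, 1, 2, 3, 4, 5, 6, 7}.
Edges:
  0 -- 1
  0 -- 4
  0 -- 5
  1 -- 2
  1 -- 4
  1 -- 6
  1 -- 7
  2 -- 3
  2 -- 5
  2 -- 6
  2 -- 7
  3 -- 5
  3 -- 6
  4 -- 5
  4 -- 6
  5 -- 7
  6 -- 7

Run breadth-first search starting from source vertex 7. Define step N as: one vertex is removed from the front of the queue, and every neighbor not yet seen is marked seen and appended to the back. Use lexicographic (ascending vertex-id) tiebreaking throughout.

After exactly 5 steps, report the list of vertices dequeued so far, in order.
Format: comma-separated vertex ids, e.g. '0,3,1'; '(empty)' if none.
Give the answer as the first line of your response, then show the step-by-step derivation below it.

7,1,2,5,6

step 1: dequeue 7; queue=[1,2,5,6]; order=7
step 2: dequeue 1; queue=[2,5,6,0,4]; order=7,1
step 3: dequeue 2; queue=[5,6,0,4,3]; order=7,1,2
step 4: dequeue 5; queue=[6,0,4,3]; order=7,1,2,5
step 5: dequeue 6; queue=[0,4,3]; order=7,1,2,5,6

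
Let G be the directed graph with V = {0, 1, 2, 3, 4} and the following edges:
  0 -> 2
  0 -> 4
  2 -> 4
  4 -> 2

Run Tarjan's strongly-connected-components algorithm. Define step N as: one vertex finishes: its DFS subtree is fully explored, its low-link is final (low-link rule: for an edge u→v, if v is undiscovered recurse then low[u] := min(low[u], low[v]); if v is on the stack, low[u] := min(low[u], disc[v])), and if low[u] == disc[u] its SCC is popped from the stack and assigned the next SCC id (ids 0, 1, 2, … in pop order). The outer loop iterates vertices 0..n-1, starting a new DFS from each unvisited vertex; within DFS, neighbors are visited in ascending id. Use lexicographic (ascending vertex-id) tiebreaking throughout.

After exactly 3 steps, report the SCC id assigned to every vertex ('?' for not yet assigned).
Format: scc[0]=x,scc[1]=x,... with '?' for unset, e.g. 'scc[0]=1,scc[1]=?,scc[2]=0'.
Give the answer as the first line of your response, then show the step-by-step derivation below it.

scc[0]=1,scc[1]=?,scc[2]=0,scc[3]=?,scc[4]=0

step 1: low=(low[0]=0,low[1]=?,low[2]=1,low[3]=?,low[4]=1); scc=(scc[0]=?,scc[1]=?,scc[2]=?,scc[3]=?,scc[4]=?)
step 2: low=(low[0]=0,low[1]=?,low[2]=1,low[3]=?,low[4]=1); scc=(scc[0]=?,scc[1]=?,scc[2]=0,scc[3]=?,scc[4]=0)
step 3: low=(low[0]=0,low[1]=?,low[2]=1,low[3]=?,low[4]=1); scc=(scc[0]=1,scc[1]=?,scc[2]=0,scc[3]=?,scc[4]=0)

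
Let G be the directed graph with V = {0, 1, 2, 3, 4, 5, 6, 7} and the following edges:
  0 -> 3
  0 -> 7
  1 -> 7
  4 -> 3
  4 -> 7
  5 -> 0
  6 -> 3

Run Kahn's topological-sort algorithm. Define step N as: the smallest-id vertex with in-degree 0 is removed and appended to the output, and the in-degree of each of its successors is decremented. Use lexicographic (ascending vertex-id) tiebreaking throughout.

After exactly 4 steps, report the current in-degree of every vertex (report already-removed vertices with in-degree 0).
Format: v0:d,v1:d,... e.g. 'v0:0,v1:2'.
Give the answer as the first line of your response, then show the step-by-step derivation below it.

v0:0,v1:0,v2:0,v3:2,v4:0,v5:0,v6:0,v7:1

step 1: output 1; order=[1]; indeg=(1,0,0,3,0,0,0,2)
step 2: output 2; order=[1,2]; indeg=(1,0,0,3,0,0,0,2)
step 3: output 4; order=[1,2,4]; indeg=(1,0,0,2,0,0,0,1)
step 4: output 5; order=[1,2,4,5]; indeg=(0,0,0,2,0,0,0,1)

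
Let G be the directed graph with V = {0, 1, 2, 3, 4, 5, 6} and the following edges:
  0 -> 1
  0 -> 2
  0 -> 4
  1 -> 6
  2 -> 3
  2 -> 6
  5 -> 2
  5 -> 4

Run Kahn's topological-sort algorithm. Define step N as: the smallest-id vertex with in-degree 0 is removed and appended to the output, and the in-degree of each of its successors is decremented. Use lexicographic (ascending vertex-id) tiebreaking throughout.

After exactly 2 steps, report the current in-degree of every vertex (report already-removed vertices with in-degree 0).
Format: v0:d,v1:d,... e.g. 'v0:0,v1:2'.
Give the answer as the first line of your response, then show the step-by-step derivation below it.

v0:0,v1:0,v2:1,v3:1,v4:1,v5:0,v6:1

step 1: output 0; order=[0]; indeg=(0,0,1,1,1,0,2)
step 2: output 1; order=[0,1]; indeg=(0,0,1,1,1,0,1)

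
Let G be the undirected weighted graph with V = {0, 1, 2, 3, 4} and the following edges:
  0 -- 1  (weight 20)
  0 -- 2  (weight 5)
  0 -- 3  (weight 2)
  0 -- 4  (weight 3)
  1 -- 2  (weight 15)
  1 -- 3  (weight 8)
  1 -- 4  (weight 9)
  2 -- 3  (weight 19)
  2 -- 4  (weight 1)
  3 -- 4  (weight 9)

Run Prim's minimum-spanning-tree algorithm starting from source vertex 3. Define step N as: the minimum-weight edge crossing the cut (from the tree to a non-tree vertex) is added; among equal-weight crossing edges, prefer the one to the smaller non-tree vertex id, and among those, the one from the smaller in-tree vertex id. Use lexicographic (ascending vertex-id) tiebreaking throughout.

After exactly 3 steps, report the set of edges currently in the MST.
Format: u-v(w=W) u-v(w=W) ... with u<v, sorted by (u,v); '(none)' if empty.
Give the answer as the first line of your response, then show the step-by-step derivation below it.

0-3(w=2) 0-4(w=3) 2-4(w=1)

step 1: add edge 0-3 (w=2); MST = {0-3(w=2)}
step 2: add edge 0-4 (w=3); MST = {0-3(w=2) 0-4(w=3)}
step 3: add edge 2-4 (w=1); MST = {0-3(w=2) 0-4(w=3) 2-4(w=1)}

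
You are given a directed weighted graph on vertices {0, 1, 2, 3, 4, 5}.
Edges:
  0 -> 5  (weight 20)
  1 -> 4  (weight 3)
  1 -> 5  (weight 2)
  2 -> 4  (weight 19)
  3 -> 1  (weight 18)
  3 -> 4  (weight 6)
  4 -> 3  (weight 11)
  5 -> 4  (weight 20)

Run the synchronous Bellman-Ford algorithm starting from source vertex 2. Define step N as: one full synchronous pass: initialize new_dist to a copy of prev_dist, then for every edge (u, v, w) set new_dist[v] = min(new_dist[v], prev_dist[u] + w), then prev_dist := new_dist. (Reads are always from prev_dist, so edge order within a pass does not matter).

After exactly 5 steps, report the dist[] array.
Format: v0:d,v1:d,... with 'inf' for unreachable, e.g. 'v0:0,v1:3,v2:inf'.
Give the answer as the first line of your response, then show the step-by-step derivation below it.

v0:inf,v1:48,v2:0,v3:30,v4:19,v5:50

step 1: dist = v0:inf,v1:inf,v2:0,v3:inf,v4:19,v5:inf
step 2: dist = v0:inf,v1:inf,v2:0,v3:30,v4:19,v5:inf
step 3: dist = v0:inf,v1:48,v2:0,v3:30,v4:19,v5:inf
step 4: dist = v0:inf,v1:48,v2:0,v3:30,v4:19,v5:50
step 5: dist = v0:inf,v1:48,v2:0,v3:30,v4:19,v5:50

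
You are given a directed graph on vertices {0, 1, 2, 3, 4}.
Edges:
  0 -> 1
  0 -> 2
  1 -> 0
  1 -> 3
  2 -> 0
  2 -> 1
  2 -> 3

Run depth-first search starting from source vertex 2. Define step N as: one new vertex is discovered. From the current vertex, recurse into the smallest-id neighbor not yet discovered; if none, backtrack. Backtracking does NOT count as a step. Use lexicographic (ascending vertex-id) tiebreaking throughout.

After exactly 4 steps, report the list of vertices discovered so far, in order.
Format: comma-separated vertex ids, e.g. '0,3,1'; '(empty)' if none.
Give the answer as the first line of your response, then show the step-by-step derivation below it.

2,0,1,3

step 1: discover 2; path=2; order=2
step 2: discover 0; path=2>0; order=2,0
step 3: discover 1; path=2>0>1; order=2,0,1
step 4: discover 3; path=2>0>1>3; order=2,0,1,3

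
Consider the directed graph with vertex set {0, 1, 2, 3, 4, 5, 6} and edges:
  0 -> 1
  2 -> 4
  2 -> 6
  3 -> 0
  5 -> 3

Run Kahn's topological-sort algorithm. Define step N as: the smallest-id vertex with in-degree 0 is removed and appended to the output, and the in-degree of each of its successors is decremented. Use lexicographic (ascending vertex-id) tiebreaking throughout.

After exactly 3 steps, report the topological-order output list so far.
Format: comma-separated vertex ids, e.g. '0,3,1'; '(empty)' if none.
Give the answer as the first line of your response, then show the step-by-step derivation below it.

2,4,5

step 1: output 2; order=[2]; indeg=(1,1,0,1,0,0,0)
step 2: output 4; order=[2,4]; indeg=(1,1,0,1,0,0,0)
step 3: output 5; order=[2,4,5]; indeg=(1,1,0,0,0,0,0)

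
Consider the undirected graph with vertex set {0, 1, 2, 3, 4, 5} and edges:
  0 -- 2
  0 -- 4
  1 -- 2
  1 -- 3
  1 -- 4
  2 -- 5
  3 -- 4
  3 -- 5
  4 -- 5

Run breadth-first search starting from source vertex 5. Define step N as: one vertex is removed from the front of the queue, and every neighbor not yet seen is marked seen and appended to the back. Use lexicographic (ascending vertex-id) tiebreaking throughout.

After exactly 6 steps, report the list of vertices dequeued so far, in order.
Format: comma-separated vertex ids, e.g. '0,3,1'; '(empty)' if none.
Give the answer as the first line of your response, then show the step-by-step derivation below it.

5,2,3,4,0,1

step 1: dequeue 5; queue=[2,3,4]; order=5
step 2: dequeue 2; queue=[3,4,0,1]; order=5,2
step 3: dequeue 3; queue=[4,0,1]; order=5,2,3
step 4: dequeue 4; queue=[0,1]; order=5,2,3,4
step 5: dequeue 0; queue=[1]; order=5,2,3,4,0
step 6: dequeue 1; queue=[(empty)]; order=5,2,3,4,0,1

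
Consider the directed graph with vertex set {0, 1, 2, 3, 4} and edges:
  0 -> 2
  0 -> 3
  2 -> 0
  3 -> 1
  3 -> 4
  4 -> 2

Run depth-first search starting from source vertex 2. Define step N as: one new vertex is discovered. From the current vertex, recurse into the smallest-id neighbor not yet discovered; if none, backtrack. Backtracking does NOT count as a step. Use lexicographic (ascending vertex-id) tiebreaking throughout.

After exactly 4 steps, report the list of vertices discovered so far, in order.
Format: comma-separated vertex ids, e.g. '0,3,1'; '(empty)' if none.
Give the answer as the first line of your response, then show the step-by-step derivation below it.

2,0,3,1

step 1: discover 2; path=2; order=2
step 2: discover 0; path=2>0; order=2,0
step 3: discover 3; path=2>0>3; order=2,0,3
step 4: discover 1; path=2>0>3>1; order=2,0,3,1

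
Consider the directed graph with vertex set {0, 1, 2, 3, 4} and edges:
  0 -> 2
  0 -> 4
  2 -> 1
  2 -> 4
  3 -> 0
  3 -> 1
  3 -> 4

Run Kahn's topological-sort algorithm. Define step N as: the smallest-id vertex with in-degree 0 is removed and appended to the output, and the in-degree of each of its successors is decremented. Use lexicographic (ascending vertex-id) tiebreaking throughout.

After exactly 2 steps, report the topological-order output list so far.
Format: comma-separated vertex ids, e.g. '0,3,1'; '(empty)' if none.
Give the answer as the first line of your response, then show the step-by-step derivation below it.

3,0

step 1: output 3; order=[3]; indeg=(0,1,1,0,2)
step 2: output 0; order=[3,0]; indeg=(0,1,0,0,1)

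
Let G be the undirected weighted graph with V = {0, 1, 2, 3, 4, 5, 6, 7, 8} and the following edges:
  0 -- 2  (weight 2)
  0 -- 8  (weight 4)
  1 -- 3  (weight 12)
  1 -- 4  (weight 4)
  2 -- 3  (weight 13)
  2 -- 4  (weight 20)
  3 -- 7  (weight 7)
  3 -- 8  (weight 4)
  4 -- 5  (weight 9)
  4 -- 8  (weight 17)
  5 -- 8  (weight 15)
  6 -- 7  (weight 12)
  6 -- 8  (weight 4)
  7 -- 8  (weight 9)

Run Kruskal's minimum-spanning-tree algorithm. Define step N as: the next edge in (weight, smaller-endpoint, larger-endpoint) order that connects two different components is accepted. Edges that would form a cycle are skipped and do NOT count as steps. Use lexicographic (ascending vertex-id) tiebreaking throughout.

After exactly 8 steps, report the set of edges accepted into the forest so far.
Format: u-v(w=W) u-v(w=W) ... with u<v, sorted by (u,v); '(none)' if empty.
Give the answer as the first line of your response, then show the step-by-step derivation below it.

0-2(w=2) 0-8(w=4) 1-3(w=12) 1-4(w=4) 3-7(w=7) 3-8(w=4) 4-5(w=9) 6-8(w=4)

step 1: add edge 0-2 (w=2); MST = {0-2(w=2)}
step 2: add edge 0-8 (w=4); MST = {0-2(w=2) 0-8(w=4)}
step 3: add edge 1-4 (w=4); MST = {0-2(w=2) 0-8(w=4) 1-4(w=4)}
step 4: add edge 3-8 (w=4); MST = {0-2(w=2) 0-8(w=4) 1-4(w=4) 3-8(w=4)}
step 5: add edge 6-8 (w=4); MST = {0-2(w=2) 0-8(w=4) 1-4(w=4) 3-8(w=4) 6-8(w=4)}
step 6: add edge 3-7 (w=7); MST = {0-2(w=2) 0-8(w=4) 1-4(w=4) 3-7(w=7) 3-8(w=4) 6-8(w=4)}
step 7: add edge 4-5 (w=9); MST = {0-2(w=2) 0-8(w=4) 1-4(w=4) 3-7(w=7) 3-8(w=4) 4-5(w=9) 6-8(w=4)}
step 8: add edge 1-3 (w=12); MST = {0-2(w=2) 0-8(w=4) 1-3(w=12) 1-4(w=4) 3-7(w=7) 3-8(w=4) 4-5(w=9) 6-8(w=4)}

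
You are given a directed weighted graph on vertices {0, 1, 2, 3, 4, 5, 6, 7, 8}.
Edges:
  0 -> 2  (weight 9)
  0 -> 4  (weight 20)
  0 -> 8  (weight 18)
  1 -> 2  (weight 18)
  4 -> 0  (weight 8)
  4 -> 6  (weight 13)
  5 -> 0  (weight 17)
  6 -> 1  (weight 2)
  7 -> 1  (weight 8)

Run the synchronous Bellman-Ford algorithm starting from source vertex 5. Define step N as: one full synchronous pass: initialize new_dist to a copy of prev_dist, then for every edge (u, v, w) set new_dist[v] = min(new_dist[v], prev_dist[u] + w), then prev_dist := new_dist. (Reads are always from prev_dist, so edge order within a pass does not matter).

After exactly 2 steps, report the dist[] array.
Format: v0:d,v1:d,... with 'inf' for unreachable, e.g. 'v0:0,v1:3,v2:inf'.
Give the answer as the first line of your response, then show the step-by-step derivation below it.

v0:17,v1:inf,v2:26,v3:inf,v4:37,v5:0,v6:inf,v7:inf,v8:35

step 1: dist = v0:17,v1:inf,v2:inf,v3:inf,v4:inf,v5:0,v6:inf,v7:inf,v8:inf
step 2: dist = v0:17,v1:inf,v2:26,v3:inf,v4:37,v5:0,v6:inf,v7:inf,v8:35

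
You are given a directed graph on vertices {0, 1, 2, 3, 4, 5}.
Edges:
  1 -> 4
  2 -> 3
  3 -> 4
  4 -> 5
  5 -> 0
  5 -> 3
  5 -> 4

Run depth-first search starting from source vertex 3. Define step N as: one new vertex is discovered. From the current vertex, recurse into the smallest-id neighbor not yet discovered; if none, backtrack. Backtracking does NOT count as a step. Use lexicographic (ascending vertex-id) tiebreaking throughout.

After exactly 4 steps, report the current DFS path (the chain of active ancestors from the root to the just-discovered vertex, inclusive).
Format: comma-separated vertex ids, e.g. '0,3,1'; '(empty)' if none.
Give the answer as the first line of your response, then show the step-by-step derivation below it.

3,4,5,0

step 1: discover 3; path=3; order=3
step 2: discover 4; path=3>4; order=3,4
step 3: discover 5; path=3>4>5; order=3,4,5
step 4: discover 0; path=3>4>5>0; order=3,4,5,0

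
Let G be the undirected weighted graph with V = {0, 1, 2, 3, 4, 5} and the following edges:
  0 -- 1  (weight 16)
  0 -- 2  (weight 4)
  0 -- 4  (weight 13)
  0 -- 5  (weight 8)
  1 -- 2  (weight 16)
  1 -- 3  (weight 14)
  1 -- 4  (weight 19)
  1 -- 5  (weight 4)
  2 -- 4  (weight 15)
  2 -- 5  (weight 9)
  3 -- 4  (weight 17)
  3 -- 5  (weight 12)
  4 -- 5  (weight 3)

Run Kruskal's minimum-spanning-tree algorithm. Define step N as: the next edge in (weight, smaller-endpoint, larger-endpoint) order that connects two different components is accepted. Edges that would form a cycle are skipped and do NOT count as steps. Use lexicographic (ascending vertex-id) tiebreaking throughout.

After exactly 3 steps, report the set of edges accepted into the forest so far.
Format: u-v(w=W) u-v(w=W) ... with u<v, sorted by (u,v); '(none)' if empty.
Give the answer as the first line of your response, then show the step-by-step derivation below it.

0-2(w=4) 1-5(w=4) 4-5(w=3)

step 1: add edge 4-5 (w=3); MST = {4-5(w=3)}
step 2: add edge 0-2 (w=4); MST = {0-2(w=4) 4-5(w=3)}
step 3: add edge 1-5 (w=4); MST = {0-2(w=4) 1-5(w=4) 4-5(w=3)}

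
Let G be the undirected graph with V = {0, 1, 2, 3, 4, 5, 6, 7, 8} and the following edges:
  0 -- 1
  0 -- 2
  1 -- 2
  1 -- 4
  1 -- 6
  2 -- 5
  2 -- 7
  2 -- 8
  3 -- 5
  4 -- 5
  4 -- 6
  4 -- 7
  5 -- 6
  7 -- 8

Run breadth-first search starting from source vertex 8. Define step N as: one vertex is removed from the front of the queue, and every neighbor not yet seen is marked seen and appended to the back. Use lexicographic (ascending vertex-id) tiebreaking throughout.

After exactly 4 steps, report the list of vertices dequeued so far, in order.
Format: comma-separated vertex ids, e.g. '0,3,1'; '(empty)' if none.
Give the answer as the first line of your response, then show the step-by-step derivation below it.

8,2,7,0

step 1: dequeue 8; queue=[2,7]; order=8
step 2: dequeue 2; queue=[7,0,1,5]; order=8,2
step 3: dequeue 7; queue=[0,1,5,4]; order=8,2,7
step 4: dequeue 0; queue=[1,5,4]; order=8,2,7,0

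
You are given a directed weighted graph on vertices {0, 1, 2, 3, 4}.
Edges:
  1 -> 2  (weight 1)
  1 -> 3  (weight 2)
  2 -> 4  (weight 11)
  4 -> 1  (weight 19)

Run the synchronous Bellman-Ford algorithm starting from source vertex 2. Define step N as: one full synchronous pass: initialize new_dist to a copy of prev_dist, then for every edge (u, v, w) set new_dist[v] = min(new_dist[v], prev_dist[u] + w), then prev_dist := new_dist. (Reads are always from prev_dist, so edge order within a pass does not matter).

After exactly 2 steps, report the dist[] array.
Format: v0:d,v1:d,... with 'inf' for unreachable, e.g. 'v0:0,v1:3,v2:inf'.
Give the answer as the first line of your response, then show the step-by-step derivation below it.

v0:inf,v1:30,v2:0,v3:inf,v4:11

step 1: dist = v0:inf,v1:inf,v2:0,v3:inf,v4:11
step 2: dist = v0:inf,v1:30,v2:0,v3:inf,v4:11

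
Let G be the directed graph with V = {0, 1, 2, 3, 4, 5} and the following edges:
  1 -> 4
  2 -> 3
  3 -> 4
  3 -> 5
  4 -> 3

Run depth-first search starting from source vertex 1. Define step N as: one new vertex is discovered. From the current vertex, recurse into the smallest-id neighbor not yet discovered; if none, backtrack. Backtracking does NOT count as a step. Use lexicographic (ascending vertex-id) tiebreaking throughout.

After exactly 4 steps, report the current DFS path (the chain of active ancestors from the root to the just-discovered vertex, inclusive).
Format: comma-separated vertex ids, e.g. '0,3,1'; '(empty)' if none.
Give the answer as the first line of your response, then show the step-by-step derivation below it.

1,4,3,5

step 1: discover 1; path=1; order=1
step 2: discover 4; path=1>4; order=1,4
step 3: discover 3; path=1>4>3; order=1,4,3
step 4: discover 5; path=1>4>3>5; order=1,4,3,5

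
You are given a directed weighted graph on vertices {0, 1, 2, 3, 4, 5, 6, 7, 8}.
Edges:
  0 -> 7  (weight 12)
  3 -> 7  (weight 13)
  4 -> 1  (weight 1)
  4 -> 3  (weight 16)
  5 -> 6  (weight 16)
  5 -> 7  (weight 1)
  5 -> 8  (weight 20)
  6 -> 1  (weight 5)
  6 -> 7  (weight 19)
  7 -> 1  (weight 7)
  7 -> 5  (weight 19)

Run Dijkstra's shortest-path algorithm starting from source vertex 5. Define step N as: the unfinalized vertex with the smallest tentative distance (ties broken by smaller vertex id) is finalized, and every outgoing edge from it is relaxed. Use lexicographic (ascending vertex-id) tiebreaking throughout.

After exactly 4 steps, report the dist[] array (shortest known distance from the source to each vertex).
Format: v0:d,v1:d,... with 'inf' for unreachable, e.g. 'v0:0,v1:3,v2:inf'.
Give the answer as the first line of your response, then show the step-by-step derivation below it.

v0:inf,v1:8,v2:inf,v3:inf,v4:inf,v5:0,v6:16,v7:1,v8:20

step 1: dist = v0:inf,v1:inf,v2:inf,v3:inf,v4:inf,v5:0,v6:16,v7:1,v8:20
step 2: dist = v0:inf,v1:8,v2:inf,v3:inf,v4:inf,v5:0,v6:16,v7:1,v8:20
step 3: dist = v0:inf,v1:8,v2:inf,v3:inf,v4:inf,v5:0,v6:16,v7:1,v8:20
step 4: dist = v0:inf,v1:8,v2:inf,v3:inf,v4:inf,v5:0,v6:16,v7:1,v8:20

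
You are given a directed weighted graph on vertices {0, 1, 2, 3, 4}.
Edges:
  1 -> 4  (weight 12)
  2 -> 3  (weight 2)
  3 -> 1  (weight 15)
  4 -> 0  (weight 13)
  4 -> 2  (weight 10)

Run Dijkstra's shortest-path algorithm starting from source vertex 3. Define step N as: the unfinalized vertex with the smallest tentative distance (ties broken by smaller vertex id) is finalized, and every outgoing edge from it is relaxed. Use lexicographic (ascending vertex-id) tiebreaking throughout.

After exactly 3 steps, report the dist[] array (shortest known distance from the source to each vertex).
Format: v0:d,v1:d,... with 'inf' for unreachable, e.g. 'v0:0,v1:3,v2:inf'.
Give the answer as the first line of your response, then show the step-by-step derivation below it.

v0:40,v1:15,v2:37,v3:0,v4:27

step 1: dist = v0:inf,v1:15,v2:inf,v3:0,v4:inf
step 2: dist = v0:inf,v1:15,v2:inf,v3:0,v4:27
step 3: dist = v0:40,v1:15,v2:37,v3:0,v4:27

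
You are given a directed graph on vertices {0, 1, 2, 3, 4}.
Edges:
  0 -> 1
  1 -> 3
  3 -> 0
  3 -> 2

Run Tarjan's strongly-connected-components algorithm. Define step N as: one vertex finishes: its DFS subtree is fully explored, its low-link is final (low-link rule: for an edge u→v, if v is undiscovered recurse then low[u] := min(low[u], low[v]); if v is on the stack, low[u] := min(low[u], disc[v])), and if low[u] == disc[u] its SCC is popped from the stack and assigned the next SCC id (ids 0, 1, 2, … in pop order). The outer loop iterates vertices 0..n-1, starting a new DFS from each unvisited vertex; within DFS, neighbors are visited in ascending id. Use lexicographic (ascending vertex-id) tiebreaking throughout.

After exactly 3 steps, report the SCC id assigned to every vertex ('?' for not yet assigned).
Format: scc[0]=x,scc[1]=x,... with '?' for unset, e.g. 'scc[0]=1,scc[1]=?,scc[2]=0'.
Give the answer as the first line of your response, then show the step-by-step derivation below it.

scc[0]=?,scc[1]=?,scc[2]=0,scc[3]=?,scc[4]=?

step 1: low=(low[0]=0,low[1]=1,low[2]=3,low[3]=0,low[4]=?); scc=(scc[0]=?,scc[1]=?,scc[2]=0,scc[3]=?,scc[4]=?)
step 2: low=(low[0]=0,low[1]=1,low[2]=3,low[3]=0,low[4]=?); scc=(scc[0]=?,scc[1]=?,scc[2]=0,scc[3]=?,scc[4]=?)
step 3: low=(low[0]=0,low[1]=0,low[2]=3,low[3]=0,low[4]=?); scc=(scc[0]=?,scc[1]=?,scc[2]=0,scc[3]=?,scc[4]=?)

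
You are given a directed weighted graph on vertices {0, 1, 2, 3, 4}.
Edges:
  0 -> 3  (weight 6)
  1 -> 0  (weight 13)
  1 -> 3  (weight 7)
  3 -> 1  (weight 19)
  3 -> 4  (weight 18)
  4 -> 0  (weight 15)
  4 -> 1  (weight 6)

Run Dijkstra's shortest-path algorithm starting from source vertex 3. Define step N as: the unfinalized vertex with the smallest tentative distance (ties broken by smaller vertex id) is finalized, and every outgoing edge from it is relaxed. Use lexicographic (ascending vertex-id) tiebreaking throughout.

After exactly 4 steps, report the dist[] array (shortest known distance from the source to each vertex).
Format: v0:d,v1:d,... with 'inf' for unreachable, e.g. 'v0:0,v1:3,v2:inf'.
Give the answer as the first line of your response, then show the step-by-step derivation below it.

v0:32,v1:19,v2:inf,v3:0,v4:18

step 1: dist = v0:inf,v1:19,v2:inf,v3:0,v4:18
step 2: dist = v0:33,v1:19,v2:inf,v3:0,v4:18
step 3: dist = v0:32,v1:19,v2:inf,v3:0,v4:18
step 4: dist = v0:32,v1:19,v2:inf,v3:0,v4:18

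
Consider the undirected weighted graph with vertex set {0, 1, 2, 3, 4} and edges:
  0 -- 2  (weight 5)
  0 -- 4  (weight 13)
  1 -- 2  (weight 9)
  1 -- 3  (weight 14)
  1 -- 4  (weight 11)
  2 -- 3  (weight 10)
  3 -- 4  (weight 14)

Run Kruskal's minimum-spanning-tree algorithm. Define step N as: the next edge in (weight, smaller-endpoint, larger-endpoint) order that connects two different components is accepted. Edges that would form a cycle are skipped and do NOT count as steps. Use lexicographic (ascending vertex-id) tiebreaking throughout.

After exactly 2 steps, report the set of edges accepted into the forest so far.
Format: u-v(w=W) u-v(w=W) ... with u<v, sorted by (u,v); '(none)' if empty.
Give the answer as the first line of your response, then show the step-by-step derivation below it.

0-2(w=5) 1-2(w=9)

step 1: add edge 0-2 (w=5); MST = {0-2(w=5)}
step 2: add edge 1-2 (w=9); MST = {0-2(w=5) 1-2(w=9)}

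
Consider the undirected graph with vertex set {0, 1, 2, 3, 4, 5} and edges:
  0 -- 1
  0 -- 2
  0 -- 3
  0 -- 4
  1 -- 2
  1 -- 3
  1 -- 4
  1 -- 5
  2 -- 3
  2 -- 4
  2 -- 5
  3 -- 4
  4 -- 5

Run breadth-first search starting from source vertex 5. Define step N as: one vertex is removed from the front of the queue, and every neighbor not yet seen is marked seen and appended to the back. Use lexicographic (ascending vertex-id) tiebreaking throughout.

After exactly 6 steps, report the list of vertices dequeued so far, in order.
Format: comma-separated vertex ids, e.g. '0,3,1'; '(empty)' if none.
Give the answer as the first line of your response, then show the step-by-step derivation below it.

5,1,2,4,0,3

step 1: dequeue 5; queue=[1,2,4]; order=5
step 2: dequeue 1; queue=[2,4,0,3]; order=5,1
step 3: dequeue 2; queue=[4,0,3]; order=5,1,2
step 4: dequeue 4; queue=[0,3]; order=5,1,2,4
step 5: dequeue 0; queue=[3]; order=5,1,2,4,0
step 6: dequeue 3; queue=[(empty)]; order=5,1,2,4,0,3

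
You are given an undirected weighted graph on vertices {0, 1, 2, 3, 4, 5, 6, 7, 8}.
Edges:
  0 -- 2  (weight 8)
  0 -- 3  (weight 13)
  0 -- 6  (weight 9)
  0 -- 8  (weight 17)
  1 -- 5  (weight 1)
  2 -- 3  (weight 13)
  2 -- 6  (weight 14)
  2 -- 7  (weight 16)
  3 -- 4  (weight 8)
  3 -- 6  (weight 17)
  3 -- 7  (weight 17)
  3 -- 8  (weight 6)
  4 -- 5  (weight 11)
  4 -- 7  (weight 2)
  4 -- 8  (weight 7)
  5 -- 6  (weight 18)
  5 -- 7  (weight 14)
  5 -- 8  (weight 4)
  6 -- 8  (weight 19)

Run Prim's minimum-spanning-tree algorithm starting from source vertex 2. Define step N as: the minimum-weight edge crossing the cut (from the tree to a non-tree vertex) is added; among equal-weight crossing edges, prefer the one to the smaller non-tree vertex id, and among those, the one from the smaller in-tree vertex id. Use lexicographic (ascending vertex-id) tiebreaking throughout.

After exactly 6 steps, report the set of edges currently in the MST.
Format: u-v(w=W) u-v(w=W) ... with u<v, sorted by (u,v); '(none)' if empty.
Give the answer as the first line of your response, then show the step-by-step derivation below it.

0-2(w=8) 0-3(w=13) 0-6(w=9) 1-5(w=1) 3-8(w=6) 5-8(w=4)

step 1: add edge 0-2 (w=8); MST = {0-2(w=8)}
step 2: add edge 0-6 (w=9); MST = {0-2(w=8) 0-6(w=9)}
step 3: add edge 0-3 (w=13); MST = {0-2(w=8) 0-3(w=13) 0-6(w=9)}
step 4: add edge 3-8 (w=6); MST = {0-2(w=8) 0-3(w=13) 0-6(w=9) 3-8(w=6)}
step 5: add edge 5-8 (w=4); MST = {0-2(w=8) 0-3(w=13) 0-6(w=9) 3-8(w=6) 5-8(w=4)}
step 6: add edge 1-5 (w=1); MST = {0-2(w=8) 0-3(w=13) 0-6(w=9) 1-5(w=1) 3-8(w=6) 5-8(w=4)}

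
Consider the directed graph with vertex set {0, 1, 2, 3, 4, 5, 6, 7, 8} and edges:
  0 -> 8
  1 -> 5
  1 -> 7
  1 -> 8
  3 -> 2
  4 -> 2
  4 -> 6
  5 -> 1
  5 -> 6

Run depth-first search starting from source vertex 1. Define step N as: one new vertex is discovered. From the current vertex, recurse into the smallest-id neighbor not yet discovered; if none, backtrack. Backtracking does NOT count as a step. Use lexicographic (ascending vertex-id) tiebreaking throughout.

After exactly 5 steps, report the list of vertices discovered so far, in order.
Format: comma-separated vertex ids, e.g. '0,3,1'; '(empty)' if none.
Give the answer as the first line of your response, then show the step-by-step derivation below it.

1,5,6,7,8

step 1: discover 1; path=1; order=1
step 2: discover 5; path=1>5; order=1,5
step 3: discover 6; path=1>5>6; order=1,5,6
step 4: discover 7; path=1>7; order=1,5,6,7
step 5: discover 8; path=1>8; order=1,5,6,7,8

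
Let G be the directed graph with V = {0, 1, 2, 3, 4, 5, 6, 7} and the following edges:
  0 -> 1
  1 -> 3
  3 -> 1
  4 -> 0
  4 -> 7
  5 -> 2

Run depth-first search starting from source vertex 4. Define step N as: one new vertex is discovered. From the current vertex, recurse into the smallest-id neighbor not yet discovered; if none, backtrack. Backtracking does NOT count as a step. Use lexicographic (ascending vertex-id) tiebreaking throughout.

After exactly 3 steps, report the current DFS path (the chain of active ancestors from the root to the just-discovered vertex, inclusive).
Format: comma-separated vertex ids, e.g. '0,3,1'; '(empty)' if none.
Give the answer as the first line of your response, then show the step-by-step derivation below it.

4,0,1

step 1: discover 4; path=4; order=4
step 2: discover 0; path=4>0; order=4,0
step 3: discover 1; path=4>0>1; order=4,0,1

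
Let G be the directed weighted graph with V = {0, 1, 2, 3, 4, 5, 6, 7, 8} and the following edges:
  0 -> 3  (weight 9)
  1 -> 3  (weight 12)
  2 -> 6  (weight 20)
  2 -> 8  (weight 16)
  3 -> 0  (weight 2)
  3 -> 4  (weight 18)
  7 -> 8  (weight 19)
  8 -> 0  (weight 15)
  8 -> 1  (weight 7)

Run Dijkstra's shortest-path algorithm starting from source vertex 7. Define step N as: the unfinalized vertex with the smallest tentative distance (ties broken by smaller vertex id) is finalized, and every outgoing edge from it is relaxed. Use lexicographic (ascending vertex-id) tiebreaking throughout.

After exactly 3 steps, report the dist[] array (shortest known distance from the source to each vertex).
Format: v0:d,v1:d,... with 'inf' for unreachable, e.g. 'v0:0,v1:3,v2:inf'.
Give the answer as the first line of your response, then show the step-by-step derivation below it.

v0:34,v1:26,v2:inf,v3:38,v4:inf,v5:inf,v6:inf,v7:0,v8:19

step 1: dist = v0:inf,v1:inf,v2:inf,v3:inf,v4:inf,v5:inf,v6:inf,v7:0,v8:19
step 2: dist = v0:34,v1:26,v2:inf,v3:inf,v4:inf,v5:inf,v6:inf,v7:0,v8:19
step 3: dist = v0:34,v1:26,v2:inf,v3:38,v4:inf,v5:inf,v6:inf,v7:0,v8:19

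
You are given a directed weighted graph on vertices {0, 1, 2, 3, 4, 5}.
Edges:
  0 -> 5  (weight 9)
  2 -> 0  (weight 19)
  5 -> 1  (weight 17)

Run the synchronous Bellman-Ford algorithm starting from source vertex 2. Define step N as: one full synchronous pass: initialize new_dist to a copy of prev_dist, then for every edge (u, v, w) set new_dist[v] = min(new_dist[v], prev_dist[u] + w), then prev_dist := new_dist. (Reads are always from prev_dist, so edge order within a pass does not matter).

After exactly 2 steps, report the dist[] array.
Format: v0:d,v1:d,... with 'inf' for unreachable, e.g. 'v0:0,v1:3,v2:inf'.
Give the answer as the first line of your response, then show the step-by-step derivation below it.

v0:19,v1:inf,v2:0,v3:inf,v4:inf,v5:28

step 1: dist = v0:19,v1:inf,v2:0,v3:inf,v4:inf,v5:inf
step 2: dist = v0:19,v1:inf,v2:0,v3:inf,v4:inf,v5:28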